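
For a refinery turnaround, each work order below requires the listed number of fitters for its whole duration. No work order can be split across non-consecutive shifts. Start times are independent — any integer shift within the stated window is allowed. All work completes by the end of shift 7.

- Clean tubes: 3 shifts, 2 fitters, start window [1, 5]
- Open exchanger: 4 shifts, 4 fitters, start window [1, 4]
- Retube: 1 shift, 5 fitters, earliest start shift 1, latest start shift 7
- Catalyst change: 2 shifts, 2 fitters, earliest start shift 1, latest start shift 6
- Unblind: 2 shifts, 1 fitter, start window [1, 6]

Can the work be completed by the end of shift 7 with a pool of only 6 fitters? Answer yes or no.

yes

Schedule Clean tubes@1, Open exchanger@1, Retube@5, Catalyst change@6, Unblind@4: s1:6  s2:6  s3:6  s4:5  s5:6  s6:2  s7:2 — peak 6 ≤ 6.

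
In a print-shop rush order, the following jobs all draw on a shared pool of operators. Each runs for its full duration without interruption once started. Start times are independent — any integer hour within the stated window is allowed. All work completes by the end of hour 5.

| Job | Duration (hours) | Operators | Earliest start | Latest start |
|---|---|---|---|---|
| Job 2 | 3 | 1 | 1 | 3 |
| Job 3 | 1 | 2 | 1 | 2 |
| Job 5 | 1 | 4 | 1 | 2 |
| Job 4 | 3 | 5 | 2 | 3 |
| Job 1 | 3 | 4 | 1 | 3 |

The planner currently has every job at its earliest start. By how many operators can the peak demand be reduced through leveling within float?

1

Early-start peak: h1:11  h2:10  h3:10  h4:5  h5:0 ⇒ 11.
Leveled (Job 2@1, Job 3@1, Job 5@1, Job 4@2, Job 1@2): h1:7  h2:10  h3:10  h4:9  h5:0 ⇒ 10.
Reduction 11 − 10 = 1.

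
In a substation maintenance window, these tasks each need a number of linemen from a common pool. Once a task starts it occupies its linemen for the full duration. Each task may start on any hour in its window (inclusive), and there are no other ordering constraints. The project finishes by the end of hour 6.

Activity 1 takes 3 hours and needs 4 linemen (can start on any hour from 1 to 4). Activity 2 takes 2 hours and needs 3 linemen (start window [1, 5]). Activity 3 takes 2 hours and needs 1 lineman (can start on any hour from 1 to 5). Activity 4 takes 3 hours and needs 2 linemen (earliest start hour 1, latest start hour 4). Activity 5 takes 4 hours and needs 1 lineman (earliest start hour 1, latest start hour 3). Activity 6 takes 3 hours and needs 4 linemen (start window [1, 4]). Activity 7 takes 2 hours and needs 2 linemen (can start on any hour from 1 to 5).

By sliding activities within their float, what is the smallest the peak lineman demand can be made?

Early-start (Activity 1@1, Activity 2@1, Activity 3@1, Activity 4@1, Activity 5@1, Activity 6@1, Activity 7@1) gives peak 17: h1:17  h2:17  h3:11  h4:1  h5:0  h6:0.
Shift Activity 3→3, Activity 4→3, Activity 6→4, Activity 7→5.
Schedule Activity 1@1, Activity 2@1, Activity 3@3, Activity 4@3, Activity 5@1, Activity 6@4, Activity 7@5: h1:8  h2:8  h3:8  h4:8  h5:8  h6:6 — peak 8.
Total lineman-hours = 46 over 6 hours ⇒ peak ≥ ⌈46/6⌉ = 8, so 8 is optimal.

8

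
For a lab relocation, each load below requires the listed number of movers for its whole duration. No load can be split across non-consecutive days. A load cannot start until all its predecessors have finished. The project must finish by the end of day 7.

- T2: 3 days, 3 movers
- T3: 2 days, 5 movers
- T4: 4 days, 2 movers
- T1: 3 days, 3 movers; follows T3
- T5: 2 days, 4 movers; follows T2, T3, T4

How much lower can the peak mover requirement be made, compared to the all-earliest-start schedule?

3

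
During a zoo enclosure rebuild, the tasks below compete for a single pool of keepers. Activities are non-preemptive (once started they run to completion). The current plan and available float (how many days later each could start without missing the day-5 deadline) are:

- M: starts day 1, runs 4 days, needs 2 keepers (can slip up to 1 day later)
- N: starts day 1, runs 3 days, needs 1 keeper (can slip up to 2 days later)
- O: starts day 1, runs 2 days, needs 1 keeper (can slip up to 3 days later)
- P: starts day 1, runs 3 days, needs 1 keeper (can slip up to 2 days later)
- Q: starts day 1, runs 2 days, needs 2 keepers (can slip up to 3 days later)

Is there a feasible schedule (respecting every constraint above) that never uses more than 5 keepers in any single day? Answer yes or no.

yes

Schedule M@1, N@1, O@1, P@1, Q@4: d1:5  d2:5  d3:4  d4:4  d5:2 — peak 5 ≤ 5.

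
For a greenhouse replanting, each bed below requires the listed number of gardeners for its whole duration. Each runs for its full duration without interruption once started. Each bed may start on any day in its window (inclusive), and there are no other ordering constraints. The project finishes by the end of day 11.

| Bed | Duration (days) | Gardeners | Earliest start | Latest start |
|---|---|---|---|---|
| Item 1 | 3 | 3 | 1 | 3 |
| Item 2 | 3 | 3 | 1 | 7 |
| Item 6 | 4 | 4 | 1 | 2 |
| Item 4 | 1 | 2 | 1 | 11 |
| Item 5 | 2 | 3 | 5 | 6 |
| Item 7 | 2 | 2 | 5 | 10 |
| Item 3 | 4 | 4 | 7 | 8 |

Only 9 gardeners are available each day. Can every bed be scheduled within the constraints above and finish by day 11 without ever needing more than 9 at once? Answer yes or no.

Schedule Item 1@1, Item 2@4, Item 6@1, Item 4@5, Item 5@6, Item 7@7, Item 3@8: d1:7  d2:7  d3:7  d4:7  d5:5  d6:6  d7:5  d8:6  d9:4  d10:4  d11:4 — peak 7 ≤ 9.

yes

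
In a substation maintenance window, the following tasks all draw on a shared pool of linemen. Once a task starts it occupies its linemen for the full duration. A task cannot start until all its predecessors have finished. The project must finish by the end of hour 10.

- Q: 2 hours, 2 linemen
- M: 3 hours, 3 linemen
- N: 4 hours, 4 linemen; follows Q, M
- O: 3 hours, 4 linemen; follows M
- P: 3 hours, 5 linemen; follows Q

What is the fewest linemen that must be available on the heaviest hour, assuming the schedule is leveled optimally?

Early-start (Q@1, M@1, N@4, O@4, P@3) gives peak 13: h1:5  h2:5  h3:8  h4:13  h5:13  h6:8  h7:4  h8:0  h9:0  h10:0.
Shift P→8.
Schedule Q@1, M@1, N@4, O@4, P@8: h1:5  h2:5  h3:3  h4:8  h5:8  h6:8  h7:4  h8:5  h9:5  h10:5 — peak 8.

8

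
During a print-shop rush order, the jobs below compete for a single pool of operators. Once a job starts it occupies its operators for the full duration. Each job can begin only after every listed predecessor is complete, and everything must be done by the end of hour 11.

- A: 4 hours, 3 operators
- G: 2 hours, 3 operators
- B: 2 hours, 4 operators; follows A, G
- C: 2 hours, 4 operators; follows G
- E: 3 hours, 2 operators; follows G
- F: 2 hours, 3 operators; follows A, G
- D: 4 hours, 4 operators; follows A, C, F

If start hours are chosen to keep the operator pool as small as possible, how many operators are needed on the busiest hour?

Early-start (A@1, G@1, B@5, C@3, E@3, F@5, D@7) gives peak 9: h1:6  h2:6  h3:9  h4:9  h5:9  h6:7  h7:4  h8:4  h9:4  h10:4  h11:0.
Shift E→7.
Schedule A@1, G@1, B@5, C@3, E@7, F@5, D@7: h1:6  h2:6  h3:7  h4:7  h5:7  h6:7  h7:6  h8:6  h9:6  h10:4  h11:0 — peak 7.

7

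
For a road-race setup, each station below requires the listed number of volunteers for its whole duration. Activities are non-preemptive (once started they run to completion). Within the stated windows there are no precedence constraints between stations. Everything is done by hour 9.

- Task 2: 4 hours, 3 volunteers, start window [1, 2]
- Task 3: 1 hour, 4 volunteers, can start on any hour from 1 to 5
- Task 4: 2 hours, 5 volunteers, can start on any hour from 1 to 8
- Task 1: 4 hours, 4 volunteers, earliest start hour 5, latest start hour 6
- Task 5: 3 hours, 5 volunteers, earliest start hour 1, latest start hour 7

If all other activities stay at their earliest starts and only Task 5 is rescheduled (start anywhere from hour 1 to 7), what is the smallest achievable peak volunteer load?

12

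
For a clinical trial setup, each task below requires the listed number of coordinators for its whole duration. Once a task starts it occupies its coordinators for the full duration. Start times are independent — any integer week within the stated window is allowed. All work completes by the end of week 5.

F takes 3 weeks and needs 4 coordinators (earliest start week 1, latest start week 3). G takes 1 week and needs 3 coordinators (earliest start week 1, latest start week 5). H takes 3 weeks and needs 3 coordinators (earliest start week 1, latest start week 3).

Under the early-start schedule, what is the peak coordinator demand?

Early-start schedule: F@1, G@1, H@1.
Load per week: week 1: 10, week 2: 7, week 3: 7, week 4: 0, week 5: 0.
Peak is 10.

10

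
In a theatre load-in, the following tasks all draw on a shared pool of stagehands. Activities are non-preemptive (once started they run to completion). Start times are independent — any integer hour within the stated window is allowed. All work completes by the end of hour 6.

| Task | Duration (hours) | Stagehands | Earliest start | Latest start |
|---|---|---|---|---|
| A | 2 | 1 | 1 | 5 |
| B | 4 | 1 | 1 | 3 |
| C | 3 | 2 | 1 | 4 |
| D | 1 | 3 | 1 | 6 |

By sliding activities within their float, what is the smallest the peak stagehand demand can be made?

3

Early-start (A@1, B@1, C@1, D@1) gives peak 7: h1:7  h2:4  h3:3  h4:1  h5:0  h6:0.
Shift C→3, D→6.
Schedule A@1, B@1, C@3, D@6: h1:2  h2:2  h3:3  h4:3  h5:2  h6:3 — peak 3.
Total stagehand-hours = 15 over 6 hours ⇒ peak ≥ ⌈15/6⌉ = 3, so 3 is optimal.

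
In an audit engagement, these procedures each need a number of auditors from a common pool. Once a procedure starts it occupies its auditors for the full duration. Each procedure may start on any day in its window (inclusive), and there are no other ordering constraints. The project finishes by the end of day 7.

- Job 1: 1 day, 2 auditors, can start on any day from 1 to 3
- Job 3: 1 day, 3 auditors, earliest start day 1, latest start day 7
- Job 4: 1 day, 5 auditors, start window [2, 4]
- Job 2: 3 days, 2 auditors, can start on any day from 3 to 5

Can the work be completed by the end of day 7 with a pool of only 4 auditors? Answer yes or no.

The minimum achievable peak is 5; 4 < 5, so no feasible schedule stays within the cap.

no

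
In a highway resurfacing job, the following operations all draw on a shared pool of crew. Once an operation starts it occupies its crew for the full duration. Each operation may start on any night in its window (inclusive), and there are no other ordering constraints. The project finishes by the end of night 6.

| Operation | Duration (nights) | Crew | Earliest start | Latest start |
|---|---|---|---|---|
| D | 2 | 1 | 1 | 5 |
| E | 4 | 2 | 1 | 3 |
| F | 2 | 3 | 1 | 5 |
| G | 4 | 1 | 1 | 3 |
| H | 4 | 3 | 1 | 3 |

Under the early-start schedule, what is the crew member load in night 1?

At early start, night 1 has: D, E, F, G, H.
Demand: 1 + 2 + 3 + 1 + 3 = 10.

10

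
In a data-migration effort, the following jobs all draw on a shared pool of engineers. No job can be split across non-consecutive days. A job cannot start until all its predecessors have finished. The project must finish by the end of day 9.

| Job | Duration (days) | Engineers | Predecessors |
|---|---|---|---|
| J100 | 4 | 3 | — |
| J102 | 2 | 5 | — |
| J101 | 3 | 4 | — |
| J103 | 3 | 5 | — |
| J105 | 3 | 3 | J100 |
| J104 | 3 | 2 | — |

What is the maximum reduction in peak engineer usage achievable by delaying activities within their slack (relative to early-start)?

11

Early-start peak: d1:19  d2:19  d3:14  d4:3  d5:3  d6:3  d7:3  d8:0  d9:0 ⇒ 19.
Leveled (J100@1, J102@5, J101@1, J103@7, J105@7, J104@4): d1:7  d2:7  d3:7  d4:5  d5:7  d6:7  d7:8  d8:8  d9:8 ⇒ 8.
Reduction 19 − 8 = 11.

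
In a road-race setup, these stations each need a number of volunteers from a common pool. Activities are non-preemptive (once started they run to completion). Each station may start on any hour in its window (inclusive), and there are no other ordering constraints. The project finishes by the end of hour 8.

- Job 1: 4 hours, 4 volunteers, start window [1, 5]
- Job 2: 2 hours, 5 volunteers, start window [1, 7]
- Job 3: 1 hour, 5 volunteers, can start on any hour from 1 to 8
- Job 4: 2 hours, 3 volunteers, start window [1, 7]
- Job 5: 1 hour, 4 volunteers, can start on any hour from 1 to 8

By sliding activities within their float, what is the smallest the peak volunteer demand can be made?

Early-start (Job 1@1, Job 2@1, Job 3@1, Job 4@1, Job 5@1) gives peak 21: h1:21  h2:12  h3:4  h4:4  h5:0  h6:0  h7:0  h8:0.
Shift Job 2→5, Job 3→7, Job 5→8.
Schedule Job 1@1, Job 2@5, Job 3@7, Job 4@1, Job 5@8: h1:7  h2:7  h3:4  h4:4  h5:5  h6:5  h7:5  h8:4 — peak 7.

7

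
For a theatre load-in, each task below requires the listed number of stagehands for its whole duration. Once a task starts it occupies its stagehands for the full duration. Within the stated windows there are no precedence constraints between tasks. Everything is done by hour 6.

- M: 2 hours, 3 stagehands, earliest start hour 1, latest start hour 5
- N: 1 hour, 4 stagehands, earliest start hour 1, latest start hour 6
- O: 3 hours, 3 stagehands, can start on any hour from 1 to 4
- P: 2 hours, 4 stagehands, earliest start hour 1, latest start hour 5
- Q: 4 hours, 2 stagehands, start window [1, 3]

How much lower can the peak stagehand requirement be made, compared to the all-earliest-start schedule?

Early-start peak: h1:16  h2:12  h3:5  h4:2  h5:0  h6:0 ⇒ 16.
Leveled (M@1, N@4, O@1, P@5, Q@3): h1:6  h2:6  h3:5  h4:6  h5:6  h6:6 ⇒ 6.
Reduction 16 − 6 = 10.

10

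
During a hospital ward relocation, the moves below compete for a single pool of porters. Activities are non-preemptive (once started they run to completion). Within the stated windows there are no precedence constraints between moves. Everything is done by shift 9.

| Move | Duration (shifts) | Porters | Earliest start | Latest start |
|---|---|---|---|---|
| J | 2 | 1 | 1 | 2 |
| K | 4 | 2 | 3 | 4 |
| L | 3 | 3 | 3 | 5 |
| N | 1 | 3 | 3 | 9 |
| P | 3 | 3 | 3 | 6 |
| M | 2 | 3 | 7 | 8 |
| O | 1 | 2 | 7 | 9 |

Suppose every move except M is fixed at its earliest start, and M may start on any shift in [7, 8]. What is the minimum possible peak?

11

M@7: s1:1  s2:1  s3:11  s4:8  s5:8  s6:2  s7:5  s8:3  s9:0 → peak 11
M@8: s1:1  s2:1  s3:11  s4:8  s5:8  s6:2  s7:2  s8:3  s9:3 → peak 11
Best is M@7, peak 11.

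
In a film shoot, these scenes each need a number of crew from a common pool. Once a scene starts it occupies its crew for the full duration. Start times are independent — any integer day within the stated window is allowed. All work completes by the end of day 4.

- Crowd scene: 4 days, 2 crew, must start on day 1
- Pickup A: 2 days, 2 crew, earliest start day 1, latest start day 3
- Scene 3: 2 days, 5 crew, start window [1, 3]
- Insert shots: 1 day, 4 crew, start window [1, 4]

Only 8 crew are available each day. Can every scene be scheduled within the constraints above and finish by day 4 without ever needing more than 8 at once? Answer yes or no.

yes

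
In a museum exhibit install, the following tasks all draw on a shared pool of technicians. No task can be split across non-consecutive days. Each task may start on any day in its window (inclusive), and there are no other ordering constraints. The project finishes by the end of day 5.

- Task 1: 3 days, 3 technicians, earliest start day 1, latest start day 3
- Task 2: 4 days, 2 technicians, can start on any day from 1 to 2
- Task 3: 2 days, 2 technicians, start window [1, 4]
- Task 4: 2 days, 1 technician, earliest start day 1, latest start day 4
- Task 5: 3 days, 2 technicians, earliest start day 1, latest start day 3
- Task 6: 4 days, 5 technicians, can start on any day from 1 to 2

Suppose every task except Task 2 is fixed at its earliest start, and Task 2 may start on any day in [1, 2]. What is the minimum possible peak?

Task 2@1: d1:15  d2:15  d3:12  d4:7  d5:0 → peak 15
Task 2@2: d1:13  d2:15  d3:12  d4:7  d5:2 → peak 15
Best is Task 2@1, peak 15.

15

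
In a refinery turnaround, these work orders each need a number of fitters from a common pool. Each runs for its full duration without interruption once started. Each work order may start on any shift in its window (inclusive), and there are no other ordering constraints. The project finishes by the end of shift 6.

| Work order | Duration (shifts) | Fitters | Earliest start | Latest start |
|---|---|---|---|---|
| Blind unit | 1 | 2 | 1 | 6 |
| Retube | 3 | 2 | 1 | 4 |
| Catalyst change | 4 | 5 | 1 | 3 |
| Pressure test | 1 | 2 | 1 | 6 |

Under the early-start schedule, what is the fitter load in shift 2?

7

At early start, shift 2 has: Retube, Catalyst change.
Demand: 2 + 5 = 7.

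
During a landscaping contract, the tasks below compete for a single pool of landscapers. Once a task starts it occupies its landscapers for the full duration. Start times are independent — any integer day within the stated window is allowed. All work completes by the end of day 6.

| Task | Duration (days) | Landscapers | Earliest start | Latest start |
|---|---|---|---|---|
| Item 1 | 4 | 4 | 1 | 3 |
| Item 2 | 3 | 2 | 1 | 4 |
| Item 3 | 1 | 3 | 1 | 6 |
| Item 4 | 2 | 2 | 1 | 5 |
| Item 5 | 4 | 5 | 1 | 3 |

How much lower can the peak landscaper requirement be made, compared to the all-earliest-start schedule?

Early-start peak: d1:16  d2:13  d3:11  d4:9  d5:0  d6:0 ⇒ 16.
Leveled (Item 1@1, Item 2@1, Item 3@1, Item 4@1, Item 5@3): d1:11  d2:8  d3:11  d4:9  d5:5  d6:5 ⇒ 11.
Reduction 16 − 11 = 5.

5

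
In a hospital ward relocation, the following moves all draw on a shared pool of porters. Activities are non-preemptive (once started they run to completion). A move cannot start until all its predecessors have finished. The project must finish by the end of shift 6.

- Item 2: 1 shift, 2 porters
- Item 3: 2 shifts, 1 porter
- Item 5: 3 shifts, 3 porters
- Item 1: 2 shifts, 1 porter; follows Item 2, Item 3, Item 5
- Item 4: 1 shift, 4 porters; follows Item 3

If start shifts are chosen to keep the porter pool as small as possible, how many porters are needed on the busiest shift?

Early-start (Item 2@1, Item 3@1, Item 5@1, Item 1@4, Item 4@3) gives peak 7: s1:6  s2:4  s3:7  s4:1  s5:1  s6:0.
Shift Item 5→2, Item 1→5, Item 4→5.
Schedule Item 2@1, Item 3@1, Item 5@2, Item 1@5, Item 4@5: s1:3  s2:4  s3:3  s4:3  s5:5  s6:1 — peak 5.

5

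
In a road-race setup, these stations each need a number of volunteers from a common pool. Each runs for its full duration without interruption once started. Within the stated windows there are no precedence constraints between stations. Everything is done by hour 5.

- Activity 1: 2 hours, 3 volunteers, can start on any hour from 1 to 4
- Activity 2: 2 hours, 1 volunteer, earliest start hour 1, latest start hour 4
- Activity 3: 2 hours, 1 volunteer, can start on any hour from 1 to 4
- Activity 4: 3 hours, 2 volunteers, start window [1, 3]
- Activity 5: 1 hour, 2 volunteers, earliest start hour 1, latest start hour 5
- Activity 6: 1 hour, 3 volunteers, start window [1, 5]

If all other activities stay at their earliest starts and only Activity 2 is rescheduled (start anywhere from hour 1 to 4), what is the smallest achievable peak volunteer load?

11

Activity 2@1: h1:12  h2:7  h3:2  h4:0  h5:0 → peak 12
Activity 2@2: h1:11  h2:7  h3:3  h4:0  h5:0 → peak 11
Activity 2@3: h1:11  h2:6  h3:3  h4:1  h5:0 → peak 11
Activity 2@4: h1:11  h2:6  h3:2  h4:1  h5:1 → peak 11
Best is Activity 2@2, peak 11.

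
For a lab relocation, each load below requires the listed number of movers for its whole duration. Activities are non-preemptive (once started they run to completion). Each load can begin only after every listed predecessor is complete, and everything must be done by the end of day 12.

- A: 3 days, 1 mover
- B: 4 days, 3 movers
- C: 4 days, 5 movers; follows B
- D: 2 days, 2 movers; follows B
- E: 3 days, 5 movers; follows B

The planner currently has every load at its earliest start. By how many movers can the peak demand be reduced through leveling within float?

5

Early-start peak: d1:4  d2:4  d3:4  d4:3  d5:12  d6:12  d7:10  d8:5  d9:0  d10:0  d11:0  d12:0 ⇒ 12.
Leveled (A@1, B@1, C@5, D@5, E@9): d1:4  d2:4  d3:4  d4:3  d5:7  d6:7  d7:5  d8:5  d9:5  d10:5  d11:5  d12:0 ⇒ 7.
Reduction 12 − 7 = 5.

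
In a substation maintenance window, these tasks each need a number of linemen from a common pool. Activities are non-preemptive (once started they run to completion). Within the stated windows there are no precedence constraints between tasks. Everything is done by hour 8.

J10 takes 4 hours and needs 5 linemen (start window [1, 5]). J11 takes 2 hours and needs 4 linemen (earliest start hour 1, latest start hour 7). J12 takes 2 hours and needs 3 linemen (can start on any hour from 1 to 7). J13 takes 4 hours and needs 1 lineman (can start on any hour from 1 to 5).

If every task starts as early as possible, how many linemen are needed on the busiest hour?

13

Early-start schedule: J10@1, J11@1, J12@1, J13@1.
Load per hour: hour 1: 13, hour 2: 13, hour 3: 6, hour 4: 6, hour 5: 0, hour 6: 0, hour 7: 0, hour 8: 0.
Peak is 13.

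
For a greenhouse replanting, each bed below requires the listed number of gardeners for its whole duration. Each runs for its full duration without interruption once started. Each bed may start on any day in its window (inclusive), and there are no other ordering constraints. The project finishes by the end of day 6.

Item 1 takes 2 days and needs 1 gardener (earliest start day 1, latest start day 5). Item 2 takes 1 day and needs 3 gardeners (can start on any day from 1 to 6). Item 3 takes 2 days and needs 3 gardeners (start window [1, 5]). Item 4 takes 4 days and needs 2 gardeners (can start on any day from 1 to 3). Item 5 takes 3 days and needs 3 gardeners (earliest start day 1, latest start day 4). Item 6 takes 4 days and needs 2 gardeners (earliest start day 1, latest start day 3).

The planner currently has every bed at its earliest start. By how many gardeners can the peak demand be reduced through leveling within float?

Early-start peak: d1:14  d2:11  d3:7  d4:4  d5:0  d6:0 ⇒ 14.
Leveled (Item 1@1, Item 2@1, Item 3@1, Item 4@2, Item 5@3, Item 6@3): d1:7  d2:6  d3:7  d4:7  d5:7  d6:2 ⇒ 7.
Reduction 14 − 7 = 7.

7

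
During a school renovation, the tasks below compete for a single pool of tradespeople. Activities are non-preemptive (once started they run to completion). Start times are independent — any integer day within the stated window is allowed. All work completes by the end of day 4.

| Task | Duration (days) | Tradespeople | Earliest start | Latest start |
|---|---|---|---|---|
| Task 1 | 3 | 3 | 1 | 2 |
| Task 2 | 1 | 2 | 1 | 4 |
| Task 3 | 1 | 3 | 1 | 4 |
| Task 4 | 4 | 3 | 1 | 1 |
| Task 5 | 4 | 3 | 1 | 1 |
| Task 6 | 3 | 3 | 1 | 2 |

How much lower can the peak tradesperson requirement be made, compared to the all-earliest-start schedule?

Early-start peak: d1:17  d2:12  d3:12  d4:6 ⇒ 17.
Leveled (Task 1@1, Task 2@1, Task 3@4, Task 4@1, Task 5@1, Task 6@2): d1:11  d2:12  d3:12  d4:12 ⇒ 12.
Reduction 17 − 12 = 5.

5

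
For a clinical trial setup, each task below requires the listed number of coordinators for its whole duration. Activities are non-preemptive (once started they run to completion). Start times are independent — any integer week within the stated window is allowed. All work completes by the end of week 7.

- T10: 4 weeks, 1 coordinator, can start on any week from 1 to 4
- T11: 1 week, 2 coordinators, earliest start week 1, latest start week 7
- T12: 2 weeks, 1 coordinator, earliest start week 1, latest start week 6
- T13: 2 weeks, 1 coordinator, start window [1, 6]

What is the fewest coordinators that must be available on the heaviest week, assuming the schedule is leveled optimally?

2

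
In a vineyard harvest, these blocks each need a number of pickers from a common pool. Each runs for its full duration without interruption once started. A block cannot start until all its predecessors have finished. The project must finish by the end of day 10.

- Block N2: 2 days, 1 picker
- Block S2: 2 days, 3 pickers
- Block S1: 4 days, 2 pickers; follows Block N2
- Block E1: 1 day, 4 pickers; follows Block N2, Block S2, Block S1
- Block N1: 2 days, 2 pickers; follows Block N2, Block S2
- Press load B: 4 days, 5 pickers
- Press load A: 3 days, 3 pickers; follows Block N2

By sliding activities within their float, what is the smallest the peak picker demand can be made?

Early-start (Block N2@1, Block S2@1, Block S1@3, Block E1@7, Block N1@3, Press load B@1, Press load A@3) gives peak 12: d1:9  d2:9  d3:12  d4:12  d5:5  d6:2  d7:4  d8:0  d9:0  d10:0.
Shift Block S2→5, Block S1→5, Block E1→10, Block N1→9, Press load A→7.
Schedule Block N2@1, Block S2@5, Block S1@5, Block E1@10, Block N1@9, Press load B@1, Press load A@7: d1:6  d2:6  d3:5  d4:5  d5:5  d6:5  d7:5  d8:5  d9:5  d10:6 — peak 6.
Total picker-days = 53 over 10 days ⇒ peak ≥ ⌈53/10⌉ = 6, so 6 is optimal.

6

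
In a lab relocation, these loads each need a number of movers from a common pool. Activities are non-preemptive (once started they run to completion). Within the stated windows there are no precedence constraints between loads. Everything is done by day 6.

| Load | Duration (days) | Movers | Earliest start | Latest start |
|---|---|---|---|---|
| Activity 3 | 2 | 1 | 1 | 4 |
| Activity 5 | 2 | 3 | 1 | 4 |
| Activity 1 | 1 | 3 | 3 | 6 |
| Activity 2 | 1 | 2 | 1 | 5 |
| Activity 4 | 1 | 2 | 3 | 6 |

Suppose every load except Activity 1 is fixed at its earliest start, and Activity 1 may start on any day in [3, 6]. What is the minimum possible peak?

6

Activity 1@3: d1:6  d2:4  d3:5  d4:0  d5:0  d6:0 → peak 6
Activity 1@4: d1:6  d2:4  d3:2  d4:3  d5:0  d6:0 → peak 6
Activity 1@5: d1:6  d2:4  d3:2  d4:0  d5:3  d6:0 → peak 6
Activity 1@6: d1:6  d2:4  d3:2  d4:0  d5:0  d6:3 → peak 6
Best is Activity 1@3, peak 6.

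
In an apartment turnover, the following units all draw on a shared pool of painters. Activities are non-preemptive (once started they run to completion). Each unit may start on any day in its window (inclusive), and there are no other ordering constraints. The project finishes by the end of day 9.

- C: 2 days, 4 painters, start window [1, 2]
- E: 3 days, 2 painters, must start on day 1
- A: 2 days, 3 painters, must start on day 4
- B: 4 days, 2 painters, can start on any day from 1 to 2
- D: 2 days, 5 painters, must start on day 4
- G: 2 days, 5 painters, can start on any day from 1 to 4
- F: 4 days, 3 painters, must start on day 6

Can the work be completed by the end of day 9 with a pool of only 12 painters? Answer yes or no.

The minimum achievable peak is 13; 12 < 13, so no feasible schedule stays within the cap.

no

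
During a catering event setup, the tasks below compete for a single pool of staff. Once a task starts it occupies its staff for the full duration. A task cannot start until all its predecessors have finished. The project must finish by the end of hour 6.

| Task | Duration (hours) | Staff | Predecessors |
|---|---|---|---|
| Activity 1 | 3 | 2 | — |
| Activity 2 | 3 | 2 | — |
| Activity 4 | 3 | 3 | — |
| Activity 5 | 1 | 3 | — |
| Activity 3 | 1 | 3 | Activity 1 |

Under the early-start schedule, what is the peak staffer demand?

10

Early-start schedule: Activity 1@1, Activity 2@1, Activity 4@1, Activity 5@1, Activity 3@4.
Load per hour: hour 1: 10, hour 2: 7, hour 3: 7, hour 4: 3, hour 5: 0, hour 6: 0.
Peak is 10.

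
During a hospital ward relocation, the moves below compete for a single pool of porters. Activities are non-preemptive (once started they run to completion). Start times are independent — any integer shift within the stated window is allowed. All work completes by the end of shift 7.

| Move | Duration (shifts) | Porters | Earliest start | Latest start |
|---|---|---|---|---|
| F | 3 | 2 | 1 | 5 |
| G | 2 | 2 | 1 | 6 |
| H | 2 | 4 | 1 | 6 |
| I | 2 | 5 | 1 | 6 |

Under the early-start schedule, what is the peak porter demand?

Early-start schedule: F@1, G@1, H@1, I@1.
Load per shift: shift 1: 13, shift 2: 13, shift 3: 2, shift 4: 0, shift 5: 0, shift 6: 0, shift 7: 0.
Peak is 13.

13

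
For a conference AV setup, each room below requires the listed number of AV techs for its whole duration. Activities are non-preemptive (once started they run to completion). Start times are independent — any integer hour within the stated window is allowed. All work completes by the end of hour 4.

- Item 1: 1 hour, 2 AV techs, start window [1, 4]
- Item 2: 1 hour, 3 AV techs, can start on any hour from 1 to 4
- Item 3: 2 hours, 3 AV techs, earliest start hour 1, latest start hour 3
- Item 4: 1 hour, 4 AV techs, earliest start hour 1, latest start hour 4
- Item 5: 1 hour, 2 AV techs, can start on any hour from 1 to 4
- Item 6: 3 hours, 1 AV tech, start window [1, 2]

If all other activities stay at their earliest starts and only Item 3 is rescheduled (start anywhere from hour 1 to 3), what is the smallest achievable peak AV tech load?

Item 3@1: h1:15  h2:4  h3:1  h4:0 → peak 15
Item 3@2: h1:12  h2:4  h3:4  h4:0 → peak 12
Item 3@3: h1:12  h2:1  h3:4  h4:3 → peak 12
Best is Item 3@2, peak 12.

12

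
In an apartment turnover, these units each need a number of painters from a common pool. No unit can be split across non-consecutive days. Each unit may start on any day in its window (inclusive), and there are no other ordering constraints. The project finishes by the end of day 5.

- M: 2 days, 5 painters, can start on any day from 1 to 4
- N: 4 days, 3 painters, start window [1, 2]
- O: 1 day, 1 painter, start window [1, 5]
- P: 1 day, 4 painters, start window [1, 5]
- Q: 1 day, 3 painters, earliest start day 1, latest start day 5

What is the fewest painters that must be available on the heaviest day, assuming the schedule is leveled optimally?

8

Early-start (M@1, N@1, O@1, P@1, Q@1) gives peak 16: d1:16  d2:8  d3:3  d4:3  d5:0.
Shift O→3, P→3, Q→4.
Schedule M@1, N@1, O@3, P@3, Q@4: d1:8  d2:8  d3:8  d4:6  d5:0 — peak 8.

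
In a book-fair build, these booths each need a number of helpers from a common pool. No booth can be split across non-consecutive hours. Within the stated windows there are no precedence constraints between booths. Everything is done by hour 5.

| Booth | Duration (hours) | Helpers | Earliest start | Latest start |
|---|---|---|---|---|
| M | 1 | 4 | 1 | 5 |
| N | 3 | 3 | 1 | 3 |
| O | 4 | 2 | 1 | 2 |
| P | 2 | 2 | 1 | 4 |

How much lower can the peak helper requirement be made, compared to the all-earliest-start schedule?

5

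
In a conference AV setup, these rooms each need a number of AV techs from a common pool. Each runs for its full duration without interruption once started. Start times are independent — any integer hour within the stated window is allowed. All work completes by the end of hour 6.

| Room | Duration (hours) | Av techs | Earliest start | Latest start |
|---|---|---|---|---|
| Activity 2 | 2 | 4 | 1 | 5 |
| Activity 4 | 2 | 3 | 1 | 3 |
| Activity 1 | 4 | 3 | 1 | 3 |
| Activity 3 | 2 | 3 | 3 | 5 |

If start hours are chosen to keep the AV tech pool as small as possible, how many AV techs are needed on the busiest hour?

6

Early-start (Activity 2@1, Activity 4@1, Activity 1@1, Activity 3@3) gives peak 10: h1:10  h2:10  h3:6  h4:6  h5:0  h6:0.
Shift Activity 4→3, Activity 1→3, Activity 3→5.
Schedule Activity 2@1, Activity 4@3, Activity 1@3, Activity 3@5: h1:4  h2:4  h3:6  h4:6  h5:6  h6:6 — peak 6.
Total AV tech-hours = 32 over 6 hours ⇒ peak ≥ ⌈32/6⌉ = 6, so 6 is optimal.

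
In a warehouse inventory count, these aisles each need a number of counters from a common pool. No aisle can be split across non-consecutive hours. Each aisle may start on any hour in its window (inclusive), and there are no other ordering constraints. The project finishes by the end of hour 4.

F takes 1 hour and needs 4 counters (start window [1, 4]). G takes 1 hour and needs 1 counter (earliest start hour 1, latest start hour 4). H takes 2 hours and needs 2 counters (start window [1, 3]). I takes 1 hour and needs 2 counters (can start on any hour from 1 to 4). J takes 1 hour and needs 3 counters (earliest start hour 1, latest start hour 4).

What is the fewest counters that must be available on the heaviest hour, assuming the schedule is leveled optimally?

Early-start (F@1, G@1, H@1, I@1, J@1) gives peak 12: h1:12  h2:2  h3:0  h4:0.
Shift G→2, H→2, I→3, J→4.
Schedule F@1, G@2, H@2, I@3, J@4: h1:4  h2:3  h3:4  h4:3 — peak 4.
Total counter-hours = 14 over 4 hours ⇒ peak ≥ ⌈14/4⌉ = 4, so 4 is optimal.

4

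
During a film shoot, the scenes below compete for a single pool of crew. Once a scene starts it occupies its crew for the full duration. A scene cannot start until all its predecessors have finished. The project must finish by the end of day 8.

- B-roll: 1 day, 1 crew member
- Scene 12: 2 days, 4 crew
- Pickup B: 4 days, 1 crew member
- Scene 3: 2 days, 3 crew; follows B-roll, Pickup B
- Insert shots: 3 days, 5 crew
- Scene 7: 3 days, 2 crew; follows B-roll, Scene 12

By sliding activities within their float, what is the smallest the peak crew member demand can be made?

Early-start (B-roll@1, Scene 12@1, Pickup B@1, Scene 3@5, Insert shots@1, Scene 7@3) gives peak 11: d1:11  d2:10  d3:8  d4:3  d5:5  d6:3  d7:0  d8:0.
Shift Scene 3→6, Insert shots→3, Scene 7→6.
Schedule B-roll@1, Scene 12@1, Pickup B@1, Scene 3@6, Insert shots@3, Scene 7@6: d1:6  d2:5  d3:6  d4:6  d5:5  d6:5  d7:5  d8:2 — peak 6.

6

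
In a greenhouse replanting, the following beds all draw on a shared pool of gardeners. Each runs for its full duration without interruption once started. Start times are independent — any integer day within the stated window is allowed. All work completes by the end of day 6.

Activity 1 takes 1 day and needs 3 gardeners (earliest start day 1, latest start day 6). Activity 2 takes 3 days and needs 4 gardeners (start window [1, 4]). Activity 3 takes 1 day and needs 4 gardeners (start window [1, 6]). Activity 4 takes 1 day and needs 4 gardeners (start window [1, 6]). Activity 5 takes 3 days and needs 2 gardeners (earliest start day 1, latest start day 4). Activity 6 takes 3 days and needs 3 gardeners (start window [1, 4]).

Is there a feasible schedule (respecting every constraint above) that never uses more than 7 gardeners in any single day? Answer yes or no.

Schedule Activity 1@1, Activity 2@1, Activity 3@5, Activity 4@6, Activity 5@2, Activity 6@4: d1:7  d2:6  d3:6  d4:5  d5:7  d6:7 — peak 7 ≤ 7.

yes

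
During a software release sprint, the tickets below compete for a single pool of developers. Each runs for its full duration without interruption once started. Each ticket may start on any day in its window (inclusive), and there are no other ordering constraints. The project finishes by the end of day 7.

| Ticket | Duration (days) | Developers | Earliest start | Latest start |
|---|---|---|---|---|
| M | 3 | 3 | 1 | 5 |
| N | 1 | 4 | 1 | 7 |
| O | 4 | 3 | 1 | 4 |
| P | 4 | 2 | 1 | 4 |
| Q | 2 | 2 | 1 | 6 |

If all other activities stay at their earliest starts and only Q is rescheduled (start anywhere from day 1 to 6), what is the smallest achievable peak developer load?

12

Q@1: d1:14  d2:10  d3:8  d4:5  d5:0  d6:0  d7:0 → peak 14
Q@2: d1:12  d2:10  d3:10  d4:5  d5:0  d6:0  d7:0 → peak 12
Q@3: d1:12  d2:8  d3:10  d4:7  d5:0  d6:0  d7:0 → peak 12
Q@4: d1:12  d2:8  d3:8  d4:7  d5:2  d6:0  d7:0 → peak 12
Q@5: d1:12  d2:8  d3:8  d4:5  d5:2  d6:2  d7:0 → peak 12
Q@6: d1:12  d2:8  d3:8  d4:5  d5:0  d6:2  d7:2 → peak 12
Best is Q@2, peak 12.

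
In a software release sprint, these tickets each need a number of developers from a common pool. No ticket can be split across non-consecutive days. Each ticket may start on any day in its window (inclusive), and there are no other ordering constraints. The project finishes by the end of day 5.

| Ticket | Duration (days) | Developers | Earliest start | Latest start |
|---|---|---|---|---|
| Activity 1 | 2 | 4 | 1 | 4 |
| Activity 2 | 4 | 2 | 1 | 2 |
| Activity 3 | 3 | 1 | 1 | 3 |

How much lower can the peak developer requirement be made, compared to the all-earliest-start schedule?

1

Early-start peak: d1:7  d2:7  d3:3  d4:2  d5:0 ⇒ 7.
Leveled (Activity 1@1, Activity 2@1, Activity 3@3): d1:6  d2:6  d3:3  d4:3  d5:1 ⇒ 6.
Reduction 7 − 6 = 1.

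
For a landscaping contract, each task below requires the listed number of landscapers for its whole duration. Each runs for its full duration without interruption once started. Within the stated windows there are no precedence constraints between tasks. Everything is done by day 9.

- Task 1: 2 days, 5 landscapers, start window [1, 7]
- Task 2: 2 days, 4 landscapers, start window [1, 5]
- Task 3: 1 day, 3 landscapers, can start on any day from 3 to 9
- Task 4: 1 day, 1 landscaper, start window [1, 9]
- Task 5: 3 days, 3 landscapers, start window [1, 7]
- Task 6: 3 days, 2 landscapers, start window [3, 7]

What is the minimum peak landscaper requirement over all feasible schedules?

5

Early-start (Task 1@1, Task 2@1, Task 3@3, Task 4@1, Task 5@1, Task 6@3) gives peak 13: d1:13  d2:12  d3:8  d4:2  d5:2  d6:0  d7:0  d8:0  d9:0.
Shift Task 2→3, Task 3→5, Task 4→3, Task 5→6, Task 6→5.
Schedule Task 1@1, Task 2@3, Task 3@5, Task 4@3, Task 5@6, Task 6@5: d1:5  d2:5  d3:5  d4:4  d5:5  d6:5  d7:5  d8:3  d9:0 — peak 5.
Total landscaper-days = 37 over 9 days ⇒ peak ≥ ⌈37/9⌉ = 5, so 5 is optimal.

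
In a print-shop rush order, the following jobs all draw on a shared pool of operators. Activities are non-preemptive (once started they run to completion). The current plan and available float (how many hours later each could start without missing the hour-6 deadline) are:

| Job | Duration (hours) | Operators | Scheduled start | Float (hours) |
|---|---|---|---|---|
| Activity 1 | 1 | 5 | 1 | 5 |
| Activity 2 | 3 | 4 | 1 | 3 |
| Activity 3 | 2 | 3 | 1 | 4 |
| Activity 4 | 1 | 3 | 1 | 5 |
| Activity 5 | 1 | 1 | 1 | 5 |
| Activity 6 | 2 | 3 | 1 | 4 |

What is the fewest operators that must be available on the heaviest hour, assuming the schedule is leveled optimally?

Early-start (Activity 1@1, Activity 2@1, Activity 3@1, Activity 4@1, Activity 5@1, Activity 6@1) gives peak 19: h1:19  h2:10  h3:4  h4:0  h5:0  h6:0.
Shift Activity 2→2, Activity 3→2, Activity 4→4, Activity 6→5.
Schedule Activity 1@1, Activity 2@2, Activity 3@2, Activity 4@4, Activity 5@1, Activity 6@5: h1:6  h2:7  h3:7  h4:7  h5:3  h6:3 — peak 7.

7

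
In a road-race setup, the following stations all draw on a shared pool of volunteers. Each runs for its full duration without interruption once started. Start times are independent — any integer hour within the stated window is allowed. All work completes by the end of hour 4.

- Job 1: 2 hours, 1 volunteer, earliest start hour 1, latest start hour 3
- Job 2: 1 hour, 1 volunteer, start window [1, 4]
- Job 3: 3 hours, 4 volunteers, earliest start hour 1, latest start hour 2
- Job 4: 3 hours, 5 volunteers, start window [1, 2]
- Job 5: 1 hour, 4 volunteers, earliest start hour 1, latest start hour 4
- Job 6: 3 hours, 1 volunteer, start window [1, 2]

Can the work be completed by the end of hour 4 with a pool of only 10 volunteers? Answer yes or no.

no

The minimum achievable peak is 11; 10 < 11, so no feasible schedule stays within the cap.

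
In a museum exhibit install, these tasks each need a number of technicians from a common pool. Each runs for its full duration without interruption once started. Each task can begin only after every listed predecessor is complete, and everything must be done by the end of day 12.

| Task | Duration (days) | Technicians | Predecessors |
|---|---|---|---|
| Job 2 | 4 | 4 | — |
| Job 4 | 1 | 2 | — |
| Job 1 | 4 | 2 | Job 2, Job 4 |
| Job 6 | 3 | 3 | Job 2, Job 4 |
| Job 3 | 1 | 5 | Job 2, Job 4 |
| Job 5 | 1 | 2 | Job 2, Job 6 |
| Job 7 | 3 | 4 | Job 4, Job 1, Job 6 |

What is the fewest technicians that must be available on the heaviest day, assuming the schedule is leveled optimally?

6

Early-start (Job 2@1, Job 4@1, Job 1@5, Job 6@5, Job 3@5, Job 5@8, Job 7@9) gives peak 10: d1:6  d2:4  d3:4  d4:4  d5:10  d6:5  d7:5  d8:4  d9:4  d10:4  d11:4  d12:0.
Shift Job 3→9, Job 7→10.
Schedule Job 2@1, Job 4@1, Job 1@5, Job 6@5, Job 3@9, Job 5@8, Job 7@10: d1:6  d2:4  d3:4  d4:4  d5:5  d6:5  d7:5  d8:4  d9:5  d10:4  d11:4  d12:4 — peak 6.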